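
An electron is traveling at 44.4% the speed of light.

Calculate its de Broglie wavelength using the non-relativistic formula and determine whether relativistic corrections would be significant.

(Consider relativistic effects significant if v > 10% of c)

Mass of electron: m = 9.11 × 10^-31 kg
Yes, relativistic corrections are needed.

Using the non-relativistic de Broglie formula λ = h/(mv):

v = 44.4% × c = 1.331 × 10^8 m/s

λ = h/(mv)
λ = (6.626 × 10^-34 J·s) / (9.11 × 10^-31 kg × 1.331 × 10^8 m/s)
λ = 5.46 × 10^-12 m

Since v = 44.4% of c > 10% of c, relativistic corrections ARE significant and the actual wavelength would differ from this non-relativistic estimate.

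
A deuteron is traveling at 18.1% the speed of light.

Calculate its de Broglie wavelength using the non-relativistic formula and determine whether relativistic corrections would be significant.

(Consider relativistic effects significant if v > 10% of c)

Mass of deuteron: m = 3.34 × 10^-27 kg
Yes, relativistic corrections are needed.

Using the non-relativistic de Broglie formula λ = h/(mv):

v = 18.1% × c = 5.426 × 10^7 m/s

λ = h/(mv)
λ = (6.626 × 10^-34 J·s) / (3.34 × 10^-27 kg × 5.426 × 10^7 m/s)
λ = 3.66 × 10^-15 m

Since v = 18.1% of c > 10% of c, relativistic corrections ARE significant and the actual wavelength would differ from this non-relativistic estimate.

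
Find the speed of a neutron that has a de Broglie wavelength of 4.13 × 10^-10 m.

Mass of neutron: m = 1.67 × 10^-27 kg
9.61 × 10^2 m/s

From the de Broglie relation λ = h/(mv), we solve for v:

v = h/(mλ)
v = (6.626 × 10^-34 J·s) / (1.67 × 10^-27 kg × 4.13 × 10^-10 m)
v = 9.61 × 10^2 m/s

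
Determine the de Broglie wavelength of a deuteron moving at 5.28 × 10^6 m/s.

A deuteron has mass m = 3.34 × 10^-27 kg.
3.76 × 10^-14 m

Using the de Broglie relation λ = h/(mv):

λ = h/(mv)
λ = (6.626 × 10^-34 J·s) / (3.34 × 10^-27 kg × 5.28 × 10^6 m/s)
λ = 3.76 × 10^-14 m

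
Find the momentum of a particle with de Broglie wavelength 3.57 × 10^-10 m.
1.86 × 10^-24 kg·m/s

From the de Broglie relation λ = h/p, we solve for p:

p = h/λ
p = (6.626 × 10^-34 J·s) / (3.57 × 10^-10 m)
p = 1.86 × 10^-24 kg·m/s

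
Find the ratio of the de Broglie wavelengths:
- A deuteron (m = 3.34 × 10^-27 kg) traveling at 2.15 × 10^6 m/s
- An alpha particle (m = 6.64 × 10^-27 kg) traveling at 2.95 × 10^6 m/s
λ₁/λ₂ = 2.73

Using λ = h/(mv):

λ₁ = h/(m₁v₁) = 9.23 × 10^-14 m
λ₂ = h/(m₂v₂) = 3.38 × 10^-14 m

Ratio λ₁/λ₂ = (m₂v₂)/(m₁v₁)
         = (6.64 × 10^-27 kg × 2.95 × 10^6 m/s) / (3.34 × 10^-27 kg × 2.15 × 10^6 m/s)
         = 2.73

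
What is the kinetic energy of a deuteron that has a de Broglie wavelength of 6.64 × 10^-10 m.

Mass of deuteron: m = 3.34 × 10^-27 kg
1.49 × 10^-22 J (or 9.30 × 10^-4 eV)

From λ = h/√(2mKE), we solve for KE:

λ² = h²/(2mKE)
KE = h²/(2mλ²)
KE = (6.626 × 10^-34 J·s)² / (2 × 3.34 × 10^-27 kg × (6.64 × 10^-10 m)²)
KE = 1.49 × 10^-22 J
KE = 9.30 × 10^-4 eV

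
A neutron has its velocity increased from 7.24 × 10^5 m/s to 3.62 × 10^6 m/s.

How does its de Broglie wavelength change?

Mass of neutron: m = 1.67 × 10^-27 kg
The wavelength decreases by a factor of 5.

Using λ = h/(mv):

Initial wavelength: λ₁ = h/(mv₁) = 5.48 × 10^-13 m
Final wavelength: λ₂ = h/(mv₂) = 1.10 × 10^-13 m

Since λ ∝ 1/v, when velocity increases by a factor of 5, the wavelength decreases by a factor of 5.

λ₂/λ₁ = v₁/v₂ = 1/5

The wavelength decreases by a factor of 5.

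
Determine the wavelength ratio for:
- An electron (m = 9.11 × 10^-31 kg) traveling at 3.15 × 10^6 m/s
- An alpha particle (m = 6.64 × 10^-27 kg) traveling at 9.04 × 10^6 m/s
λ₁/λ₂ = 2.09 × 10^4

Using λ = h/(mv):

λ₁ = h/(m₁v₁) = 2.31 × 10^-10 m
λ₂ = h/(m₂v₂) = 1.10 × 10^-14 m

Ratio λ₁/λ₂ = (m₂v₂)/(m₁v₁)
         = (6.64 × 10^-27 kg × 9.04 × 10^6 m/s) / (9.11 × 10^-31 kg × 3.15 × 10^6 m/s)
         = 2.09 × 10^4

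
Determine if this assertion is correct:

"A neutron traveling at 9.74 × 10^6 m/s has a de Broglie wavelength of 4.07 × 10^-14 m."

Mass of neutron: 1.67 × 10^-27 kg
True

The claim is correct.

Using λ = h/(mv):
λ = (6.626 × 10^-34 J·s) / (1.67 × 10^-27 kg × 9.74 × 10^6 m/s)
λ = 4.07 × 10^-14 m

This matches the claimed value.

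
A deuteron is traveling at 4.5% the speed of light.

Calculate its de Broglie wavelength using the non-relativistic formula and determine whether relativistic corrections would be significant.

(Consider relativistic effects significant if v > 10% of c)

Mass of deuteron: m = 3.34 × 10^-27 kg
No, relativistic corrections are not needed.

Using the non-relativistic de Broglie formula λ = h/(mv):

v = 4.5% × c = 1.349 × 10^7 m/s

λ = h/(mv)
λ = (6.626 × 10^-34 J·s) / (3.34 × 10^-27 kg × 1.349 × 10^7 m/s)
λ = 1.47 × 10^-14 m

Since v = 4.5% of c < 10% of c, relativistic corrections are NOT significant and this non-relativistic result is a good approximation.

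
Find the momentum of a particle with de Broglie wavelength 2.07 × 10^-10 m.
3.20 × 10^-24 kg·m/s

From the de Broglie relation λ = h/p, we solve for p:

p = h/λ
p = (6.626 × 10^-34 J·s) / (2.07 × 10^-10 m)
p = 3.20 × 10^-24 kg·m/s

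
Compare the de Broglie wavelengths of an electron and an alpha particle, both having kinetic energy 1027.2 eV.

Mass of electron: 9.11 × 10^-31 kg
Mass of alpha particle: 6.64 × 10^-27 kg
The electron has the longer wavelength.

Using λ = h/√(2mKE):

For electron: λ₁ = h/√(2m₁KE) = 3.83 × 10^-11 m
For alpha particle: λ₂ = h/√(2m₂KE) = 4.48 × 10^-13 m

Since λ ∝ 1/√m at constant kinetic energy, the lighter particle has the longer wavelength.

The electron has the longer de Broglie wavelength.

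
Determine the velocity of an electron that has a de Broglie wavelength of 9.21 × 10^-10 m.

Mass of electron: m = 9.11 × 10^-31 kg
7.90 × 10^5 m/s

From the de Broglie relation λ = h/(mv), we solve for v:

v = h/(mλ)
v = (6.626 × 10^-34 J·s) / (9.11 × 10^-31 kg × 9.21 × 10^-10 m)
v = 7.90 × 10^5 m/s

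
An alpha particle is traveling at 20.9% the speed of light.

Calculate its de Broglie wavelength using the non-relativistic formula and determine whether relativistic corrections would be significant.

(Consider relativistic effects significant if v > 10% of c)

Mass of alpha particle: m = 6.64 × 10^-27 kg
Yes, relativistic corrections are needed.

Using the non-relativistic de Broglie formula λ = h/(mv):

v = 20.9% × c = 6.266 × 10^7 m/s

λ = h/(mv)
λ = (6.626 × 10^-34 J·s) / (6.64 × 10^-27 kg × 6.266 × 10^7 m/s)
λ = 1.59 × 10^-15 m

Since v = 20.9% of c > 10% of c, relativistic corrections ARE significant and the actual wavelength would differ from this non-relativistic estimate.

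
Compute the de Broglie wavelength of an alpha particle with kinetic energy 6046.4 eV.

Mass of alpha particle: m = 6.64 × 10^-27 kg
1.85 × 10^-13 m

Using λ = h/√(2mKE):

First convert KE to Joules: KE = 6046.4 eV = 9.687 × 10^-16 J

λ = h/√(2mKE)
λ = (6.626 × 10^-34 J·s) / √(2 × 6.64 × 10^-27 kg × 9.687 × 10^-16 J)
λ = 1.85 × 10^-13 m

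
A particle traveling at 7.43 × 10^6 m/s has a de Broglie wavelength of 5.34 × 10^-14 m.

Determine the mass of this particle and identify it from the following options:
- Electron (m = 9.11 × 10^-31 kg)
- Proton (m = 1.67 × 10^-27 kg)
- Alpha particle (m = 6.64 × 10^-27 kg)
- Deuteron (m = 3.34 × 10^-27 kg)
The particle is a proton.

From λ = h/(mv), solve for mass:

m = h/(λv)
m = (6.626 × 10^-34 J·s) / (5.34 × 10^-14 m × 7.43 × 10^6 m/s)
m = 1.67 × 10^-27 kg

Comparing with the listed masses, this is closest to a proton.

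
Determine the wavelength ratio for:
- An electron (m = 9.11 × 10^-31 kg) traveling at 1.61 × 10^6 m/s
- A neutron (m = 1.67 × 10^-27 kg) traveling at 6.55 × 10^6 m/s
λ₁/λ₂ = 7.46 × 10^3

Using λ = h/(mv):

λ₁ = h/(m₁v₁) = 4.52 × 10^-10 m
λ₂ = h/(m₂v₂) = 6.06 × 10^-14 m

Ratio λ₁/λ₂ = (m₂v₂)/(m₁v₁)
         = (1.67 × 10^-27 kg × 6.55 × 10^6 m/s) / (9.11 × 10^-31 kg × 1.61 × 10^6 m/s)
         = 7.46 × 10^3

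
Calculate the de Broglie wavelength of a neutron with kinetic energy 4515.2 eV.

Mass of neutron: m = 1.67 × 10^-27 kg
4.26 × 10^-13 m

Using λ = h/√(2mKE):

First convert KE to Joules: KE = 4515.2 eV = 7.234 × 10^-16 J

λ = h/√(2mKE)
λ = (6.626 × 10^-34 J·s) / √(2 × 1.67 × 10^-27 kg × 7.234 × 10^-16 J)
λ = 4.26 × 10^-13 m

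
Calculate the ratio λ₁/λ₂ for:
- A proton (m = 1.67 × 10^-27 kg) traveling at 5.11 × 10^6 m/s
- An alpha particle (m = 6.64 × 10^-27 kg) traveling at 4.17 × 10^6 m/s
λ₁/λ₂ = 3.24

Using λ = h/(mv):

λ₁ = h/(m₁v₁) = 7.76 × 10^-14 m
λ₂ = h/(m₂v₂) = 2.39 × 10^-14 m

Ratio λ₁/λ₂ = (m₂v₂)/(m₁v₁)
         = (6.64 × 10^-27 kg × 4.17 × 10^6 m/s) / (1.67 × 10^-27 kg × 5.11 × 10^6 m/s)
         = 3.24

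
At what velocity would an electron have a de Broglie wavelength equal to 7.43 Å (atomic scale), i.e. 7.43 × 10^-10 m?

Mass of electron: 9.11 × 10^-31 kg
9.79 × 10^5 m/s

From λ = h/(mv), solve for v:

v = h/(mλ)
v = (6.626 × 10^-34 J·s) / (9.11 × 10^-31 kg × 7.43 × 10^-10 m)
v = 9.79 × 10^5 m/s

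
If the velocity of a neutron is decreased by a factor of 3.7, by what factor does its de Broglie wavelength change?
The wavelength increases by a factor of 3.7.

From λ = h/(mv), the wavelength is inversely proportional to velocity:

λ ∝ 1/v

If v → v/3.7, then λ → 3.7λ

When velocity is decreased by a factor of 3.7, the wavelength increases by a factor of 3.7.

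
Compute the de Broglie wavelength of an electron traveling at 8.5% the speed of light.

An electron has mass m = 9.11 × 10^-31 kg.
2.85 × 10^-11 m

Using the de Broglie relation λ = h/(mv):

v = 8.5% × c = 2.548 × 10^7 m/s

λ = h/(mv)
λ = (6.626 × 10^-34 J·s) / (9.11 × 10^-31 kg × 2.548 × 10^7 m/s)
λ = 2.85 × 10^-11 m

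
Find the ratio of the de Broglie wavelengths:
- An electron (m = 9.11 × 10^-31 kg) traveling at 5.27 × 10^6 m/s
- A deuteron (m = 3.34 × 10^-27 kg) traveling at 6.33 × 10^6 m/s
λ₁/λ₂ = 4.40 × 10^3

Using λ = h/(mv):

λ₁ = h/(m₁v₁) = 1.38 × 10^-10 m
λ₂ = h/(m₂v₂) = 3.13 × 10^-14 m

Ratio λ₁/λ₂ = (m₂v₂)/(m₁v₁)
         = (3.34 × 10^-27 kg × 6.33 × 10^6 m/s) / (9.11 × 10^-31 kg × 5.27 × 10^6 m/s)
         = 4.40 × 10^3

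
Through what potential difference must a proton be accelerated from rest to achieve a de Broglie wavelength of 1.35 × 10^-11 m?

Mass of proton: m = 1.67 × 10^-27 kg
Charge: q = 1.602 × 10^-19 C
4.50 V

From λ = h/√(2mqV), we solve for V:

λ² = h²/(2mqV)
V = h²/(2mqλ²)
V = (6.626 × 10^-34 J·s)² / (2 × 1.67 × 10^-27 kg × 1.602 × 10^-19 C × (1.35 × 10^-11 m)²)
V = 4.50 V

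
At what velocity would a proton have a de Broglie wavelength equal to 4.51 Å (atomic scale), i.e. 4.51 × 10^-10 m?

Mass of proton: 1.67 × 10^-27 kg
8.80 × 10^2 m/s

From λ = h/(mv), solve for v:

v = h/(mλ)
v = (6.626 × 10^-34 J·s) / (1.67 × 10^-27 kg × 4.51 × 10^-10 m)
v = 8.80 × 10^2 m/s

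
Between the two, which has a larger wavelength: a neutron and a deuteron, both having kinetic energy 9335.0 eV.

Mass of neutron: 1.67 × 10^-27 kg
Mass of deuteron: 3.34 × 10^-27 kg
The neutron has the longer wavelength.

Using λ = h/√(2mKE):

For neutron: λ₁ = h/√(2m₁KE) = 2.96 × 10^-13 m
For deuteron: λ₂ = h/√(2m₂KE) = 2.10 × 10^-13 m

Since λ ∝ 1/√m at constant kinetic energy, the lighter particle has the longer wavelength.

The neutron has the longer de Broglie wavelength.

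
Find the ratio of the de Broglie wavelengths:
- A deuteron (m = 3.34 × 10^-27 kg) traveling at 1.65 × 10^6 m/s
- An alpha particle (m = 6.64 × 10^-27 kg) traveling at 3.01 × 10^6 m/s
λ₁/λ₂ = 3.63

Using λ = h/(mv):

λ₁ = h/(m₁v₁) = 1.20 × 10^-13 m
λ₂ = h/(m₂v₂) = 3.32 × 10^-14 m

Ratio λ₁/λ₂ = (m₂v₂)/(m₁v₁)
         = (6.64 × 10^-27 kg × 3.01 × 10^6 m/s) / (3.34 × 10^-27 kg × 1.65 × 10^6 m/s)
         = 3.63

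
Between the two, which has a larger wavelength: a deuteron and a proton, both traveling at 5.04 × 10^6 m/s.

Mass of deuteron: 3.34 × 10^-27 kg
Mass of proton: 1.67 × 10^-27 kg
The proton has the longer wavelength.

Using λ = h/(mv), since both particles have the same velocity, the wavelength depends only on mass.

For deuteron: λ₁ = h/(m₁v) = 3.94 × 10^-14 m
For proton: λ₂ = h/(m₂v) = 7.87 × 10^-14 m

Since λ ∝ 1/m at constant velocity, the lighter particle has the longer wavelength.

The proton has the longer de Broglie wavelength.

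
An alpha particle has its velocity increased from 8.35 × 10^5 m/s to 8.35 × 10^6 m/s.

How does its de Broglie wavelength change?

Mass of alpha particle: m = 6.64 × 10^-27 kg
The wavelength decreases by a factor of 10.

Using λ = h/(mv):

Initial wavelength: λ₁ = h/(mv₁) = 1.20 × 10^-13 m
Final wavelength: λ₂ = h/(mv₂) = 1.20 × 10^-14 m

Since λ ∝ 1/v, when velocity increases by a factor of 10, the wavelength decreases by a factor of 10.

λ₂/λ₁ = v₁/v₂ = 1/10

The wavelength decreases by a factor of 10.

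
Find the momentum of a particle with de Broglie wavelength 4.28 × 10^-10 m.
1.55 × 10^-24 kg·m/s

From the de Broglie relation λ = h/p, we solve for p:

p = h/λ
p = (6.626 × 10^-34 J·s) / (4.28 × 10^-10 m)
p = 1.55 × 10^-24 kg·m/s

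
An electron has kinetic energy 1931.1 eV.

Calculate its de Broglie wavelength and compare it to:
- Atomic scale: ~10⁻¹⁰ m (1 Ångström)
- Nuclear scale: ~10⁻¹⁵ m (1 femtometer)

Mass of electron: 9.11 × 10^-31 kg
λ = 2.79 × 10^-11 m, which is between nuclear and atomic scales.

Using λ = h/√(2mKE):

KE = 1931.1 eV = 3.094 × 10^-16 J

λ = h/√(2mKE)
λ = (6.626 × 10^-34 J·s) / √(2 × 9.11 × 10^-31 kg × 3.094 × 10^-16 J)
λ = 2.79 × 10^-11 m

Comparison:
- Atomic scale (10⁻¹⁰ m): λ is 0.28× this size
- Nuclear scale (10⁻¹⁵ m): λ is 2.8e+04× this size

The wavelength is between nuclear and atomic scales.

This wavelength is appropriate for probing atomic structure but too large for nuclear physics experiments.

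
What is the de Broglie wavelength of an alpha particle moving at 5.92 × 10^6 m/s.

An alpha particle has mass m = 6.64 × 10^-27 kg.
1.69 × 10^-14 m

Using the de Broglie relation λ = h/(mv):

λ = h/(mv)
λ = (6.626 × 10^-34 J·s) / (6.64 × 10^-27 kg × 5.92 × 10^6 m/s)
λ = 1.69 × 10^-14 m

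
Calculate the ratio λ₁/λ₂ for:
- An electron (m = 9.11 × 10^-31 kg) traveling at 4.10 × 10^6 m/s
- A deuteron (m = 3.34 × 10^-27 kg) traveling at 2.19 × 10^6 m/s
λ₁/λ₂ = 1.96 × 10^3

Using λ = h/(mv):

λ₁ = h/(m₁v₁) = 1.77 × 10^-10 m
λ₂ = h/(m₂v₂) = 9.06 × 10^-14 m

Ratio λ₁/λ₂ = (m₂v₂)/(m₁v₁)
         = (3.34 × 10^-27 kg × 2.19 × 10^6 m/s) / (9.11 × 10^-31 kg × 4.10 × 10^6 m/s)
         = 1.96 × 10^3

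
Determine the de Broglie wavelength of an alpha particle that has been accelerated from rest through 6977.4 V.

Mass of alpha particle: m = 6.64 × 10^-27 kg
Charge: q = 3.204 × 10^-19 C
1.22 × 10^-13 m

When a particle is accelerated through voltage V, it gains kinetic energy KE = qV.

The de Broglie wavelength is then λ = h/√(2mqV):

λ = h/√(2mqV)
λ = (6.626 × 10^-34 J·s) / √(2 × 6.64 × 10^-27 kg × 3.204 × 10^-19 C × 6977.4 V)
λ = 1.22 × 10^-13 m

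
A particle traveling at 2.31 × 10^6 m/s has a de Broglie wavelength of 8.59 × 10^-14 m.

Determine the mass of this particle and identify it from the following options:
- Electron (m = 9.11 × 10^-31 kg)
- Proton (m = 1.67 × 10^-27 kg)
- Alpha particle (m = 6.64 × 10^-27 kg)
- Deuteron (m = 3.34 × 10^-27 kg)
The particle is a deuteron.

From λ = h/(mv), solve for mass:

m = h/(λv)
m = (6.626 × 10^-34 J·s) / (8.59 × 10^-14 m × 2.31 × 10^6 m/s)
m = 3.34 × 10^-27 kg

Comparing with the listed masses, this is closest to a deuteron.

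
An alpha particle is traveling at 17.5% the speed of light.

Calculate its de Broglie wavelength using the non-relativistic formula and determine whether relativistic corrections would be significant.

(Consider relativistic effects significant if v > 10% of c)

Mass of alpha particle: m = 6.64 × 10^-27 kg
Yes, relativistic corrections are needed.

Using the non-relativistic de Broglie formula λ = h/(mv):

v = 17.5% × c = 5.246 × 10^7 m/s

λ = h/(mv)
λ = (6.626 × 10^-34 J·s) / (6.64 × 10^-27 kg × 5.246 × 10^7 m/s)
λ = 1.90 × 10^-15 m

Since v = 17.5% of c > 10% of c, relativistic corrections ARE significant and the actual wavelength would differ from this non-relativistic estimate.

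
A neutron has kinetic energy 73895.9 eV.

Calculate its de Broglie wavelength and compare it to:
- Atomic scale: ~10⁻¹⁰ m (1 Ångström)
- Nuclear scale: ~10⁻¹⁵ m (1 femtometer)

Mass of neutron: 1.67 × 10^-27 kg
λ = 1.05 × 10^-13 m, which is between nuclear and atomic scales.

Using λ = h/√(2mKE):

KE = 73895.9 eV = 1.184 × 10^-14 J

λ = h/√(2mKE)
λ = (6.626 × 10^-34 J·s) / √(2 × 1.67 × 10^-27 kg × 1.184 × 10^-14 J)
λ = 1.05 × 10^-13 m

Comparison:
- Atomic scale (10⁻¹⁰ m): λ is 0.0011× this size
- Nuclear scale (10⁻¹⁵ m): λ is 1.1e+02× this size

The wavelength is between nuclear and atomic scales.

This wavelength is appropriate for probing atomic structure but too large for nuclear physics experiments.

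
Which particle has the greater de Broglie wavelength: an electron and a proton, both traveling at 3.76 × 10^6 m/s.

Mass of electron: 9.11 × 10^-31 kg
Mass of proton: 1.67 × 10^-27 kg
The electron has the longer wavelength.

Using λ = h/(mv), since both particles have the same velocity, the wavelength depends only on mass.

For electron: λ₁ = h/(m₁v) = 1.93 × 10^-10 m
For proton: λ₂ = h/(m₂v) = 1.06 × 10^-13 m

Since λ ∝ 1/m at constant velocity, the lighter particle has the longer wavelength.

The electron has the longer de Broglie wavelength.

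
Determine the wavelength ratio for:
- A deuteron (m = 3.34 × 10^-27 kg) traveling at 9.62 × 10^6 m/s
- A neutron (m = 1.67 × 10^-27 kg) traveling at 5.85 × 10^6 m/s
λ₁/λ₂ = 0.304

Using λ = h/(mv):

λ₁ = h/(m₁v₁) = 2.06 × 10^-14 m
λ₂ = h/(m₂v₂) = 6.78 × 10^-14 m

Ratio λ₁/λ₂ = (m₂v₂)/(m₁v₁)
         = (1.67 × 10^-27 kg × 5.85 × 10^6 m/s) / (3.34 × 10^-27 kg × 9.62 × 10^6 m/s)
         = 0.304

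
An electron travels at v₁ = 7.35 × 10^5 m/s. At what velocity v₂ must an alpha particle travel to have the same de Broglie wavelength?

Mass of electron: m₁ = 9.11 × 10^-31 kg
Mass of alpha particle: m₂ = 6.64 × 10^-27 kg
v₂ = 1.01 × 10^2 m/s

For equal de Broglie wavelengths: λ₁ = λ₂

h/(m₁v₁) = h/(m₂v₂)
m₁v₁ = m₂v₂
v₂ = v₁ · (m₁/m₂)

v₂ = 7.35 × 10^5 m/s × (9.11 × 10^-31 kg / 6.64 × 10^-27 kg)
v₂ = 1.01 × 10^2 m/s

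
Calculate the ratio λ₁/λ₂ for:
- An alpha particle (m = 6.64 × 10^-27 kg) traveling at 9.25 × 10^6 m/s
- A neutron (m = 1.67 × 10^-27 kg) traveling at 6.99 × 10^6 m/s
λ₁/λ₂ = 0.190

Using λ = h/(mv):

λ₁ = h/(m₁v₁) = 1.08 × 10^-14 m
λ₂ = h/(m₂v₂) = 5.68 × 10^-14 m

Ratio λ₁/λ₂ = (m₂v₂)/(m₁v₁)
         = (1.67 × 10^-27 kg × 6.99 × 10^6 m/s) / (6.64 × 10^-27 kg × 9.25 × 10^6 m/s)
         = 0.190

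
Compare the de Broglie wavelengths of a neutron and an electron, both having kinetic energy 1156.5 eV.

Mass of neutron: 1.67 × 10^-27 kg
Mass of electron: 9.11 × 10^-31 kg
The electron has the longer wavelength.

Using λ = h/√(2mKE):

For neutron: λ₁ = h/√(2m₁KE) = 8.42 × 10^-13 m
For electron: λ₂ = h/√(2m₂KE) = 3.61 × 10^-11 m

Since λ ∝ 1/√m at constant kinetic energy, the lighter particle has the longer wavelength.

The electron has the longer de Broglie wavelength.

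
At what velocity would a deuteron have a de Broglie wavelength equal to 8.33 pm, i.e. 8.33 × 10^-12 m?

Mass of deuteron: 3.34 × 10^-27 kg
2.38 × 10^4 m/s

From λ = h/(mv), solve for v:

v = h/(mλ)
v = (6.626 × 10^-34 J·s) / (3.34 × 10^-27 kg × 8.33 × 10^-12 m)
v = 2.38 × 10^4 m/s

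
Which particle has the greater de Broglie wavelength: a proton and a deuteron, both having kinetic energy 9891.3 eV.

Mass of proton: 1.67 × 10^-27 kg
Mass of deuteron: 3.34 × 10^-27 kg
The proton has the longer wavelength.

Using λ = h/√(2mKE):

For proton: λ₁ = h/√(2m₁KE) = 2.88 × 10^-13 m
For deuteron: λ₂ = h/√(2m₂KE) = 2.04 × 10^-13 m

Since λ ∝ 1/√m at constant kinetic energy, the lighter particle has the longer wavelength.

The proton has the longer de Broglie wavelength.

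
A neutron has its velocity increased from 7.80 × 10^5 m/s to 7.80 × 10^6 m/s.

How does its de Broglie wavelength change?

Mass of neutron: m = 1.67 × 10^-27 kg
The wavelength decreases by a factor of 10.

Using λ = h/(mv):

Initial wavelength: λ₁ = h/(mv₁) = 5.09 × 10^-13 m
Final wavelength: λ₂ = h/(mv₂) = 5.09 × 10^-14 m

Since λ ∝ 1/v, when velocity increases by a factor of 10, the wavelength decreases by a factor of 10.

λ₂/λ₁ = v₁/v₂ = 1/10

The wavelength decreases by a factor of 10.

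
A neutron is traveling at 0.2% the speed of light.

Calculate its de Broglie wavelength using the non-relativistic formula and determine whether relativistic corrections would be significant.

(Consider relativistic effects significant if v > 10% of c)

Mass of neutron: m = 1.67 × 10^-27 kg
No, relativistic corrections are not needed.

Using the non-relativistic de Broglie formula λ = h/(mv):

v = 0.2% × c = 5.996 × 10^5 m/s

λ = h/(mv)
λ = (6.626 × 10^-34 J·s) / (1.67 × 10^-27 kg × 5.996 × 10^5 m/s)
λ = 6.62 × 10^-13 m

Since v = 0.2% of c < 10% of c, relativistic corrections are NOT significant and this non-relativistic result is a good approximation.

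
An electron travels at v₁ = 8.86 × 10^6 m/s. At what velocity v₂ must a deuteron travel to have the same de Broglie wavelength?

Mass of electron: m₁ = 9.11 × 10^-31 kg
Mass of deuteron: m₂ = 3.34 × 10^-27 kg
v₂ = 2.42 × 10^3 m/s

For equal de Broglie wavelengths: λ₁ = λ₂

h/(m₁v₁) = h/(m₂v₂)
m₁v₁ = m₂v₂
v₂ = v₁ · (m₁/m₂)

v₂ = 8.86 × 10^6 m/s × (9.11 × 10^-31 kg / 3.34 × 10^-27 kg)
v₂ = 2.42 × 10^3 m/s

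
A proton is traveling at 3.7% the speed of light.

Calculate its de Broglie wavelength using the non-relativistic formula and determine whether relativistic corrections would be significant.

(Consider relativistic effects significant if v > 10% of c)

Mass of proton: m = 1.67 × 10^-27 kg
No, relativistic corrections are not needed.

Using the non-relativistic de Broglie formula λ = h/(mv):

v = 3.7% × c = 1.109 × 10^7 m/s

λ = h/(mv)
λ = (6.626 × 10^-34 J·s) / (1.67 × 10^-27 kg × 1.109 × 10^7 m/s)
λ = 3.58 × 10^-14 m

Since v = 3.7% of c < 10% of c, relativistic corrections are NOT significant and this non-relativistic result is a good approximation.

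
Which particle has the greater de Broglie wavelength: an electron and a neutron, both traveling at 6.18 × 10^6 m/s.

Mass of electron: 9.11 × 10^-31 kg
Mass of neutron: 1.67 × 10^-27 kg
The electron has the longer wavelength.

Using λ = h/(mv), since both particles have the same velocity, the wavelength depends only on mass.

For electron: λ₁ = h/(m₁v) = 1.18 × 10^-10 m
For neutron: λ₂ = h/(m₂v) = 6.42 × 10^-14 m

Since λ ∝ 1/m at constant velocity, the lighter particle has the longer wavelength.

The electron has the longer de Broglie wavelength.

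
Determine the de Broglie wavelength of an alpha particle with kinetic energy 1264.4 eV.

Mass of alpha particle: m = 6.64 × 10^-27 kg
4.04 × 10^-13 m

Using λ = h/√(2mKE):

First convert KE to Joules: KE = 1264.4 eV = 2.026 × 10^-16 J

λ = h/√(2mKE)
λ = (6.626 × 10^-34 J·s) / √(2 × 6.64 × 10^-27 kg × 2.026 × 10^-16 J)
λ = 4.04 × 10^-13 m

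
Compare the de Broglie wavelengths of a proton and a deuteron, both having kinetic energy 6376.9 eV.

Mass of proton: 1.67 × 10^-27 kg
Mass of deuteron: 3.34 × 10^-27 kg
The proton has the longer wavelength.

Using λ = h/√(2mKE):

For proton: λ₁ = h/√(2m₁KE) = 3.59 × 10^-13 m
For deuteron: λ₂ = h/√(2m₂KE) = 2.54 × 10^-13 m

Since λ ∝ 1/√m at constant kinetic energy, the lighter particle has the longer wavelength.

The proton has the longer de Broglie wavelength.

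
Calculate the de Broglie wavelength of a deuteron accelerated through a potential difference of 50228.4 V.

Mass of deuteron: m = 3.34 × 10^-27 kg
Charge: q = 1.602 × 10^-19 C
9.04 × 10^-14 m

When a particle is accelerated through voltage V, it gains kinetic energy KE = qV.

The de Broglie wavelength is then λ = h/√(2mqV):

λ = h/√(2mqV)
λ = (6.626 × 10^-34 J·s) / √(2 × 3.34 × 10^-27 kg × 1.602 × 10^-19 C × 50228.4 V)
λ = 9.04 × 10^-14 m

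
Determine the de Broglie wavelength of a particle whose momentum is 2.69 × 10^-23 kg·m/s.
2.46 × 10^-11 m

Using the de Broglie relation λ = h/p:

λ = h/p
λ = (6.626 × 10^-34 J·s) / (2.69 × 10^-23 kg·m/s)
λ = 2.46 × 10^-11 m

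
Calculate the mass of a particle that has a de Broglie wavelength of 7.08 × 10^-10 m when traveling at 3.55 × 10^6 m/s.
2.64 × 10^-31 kg

From the de Broglie relation λ = h/(mv), we solve for m:

m = h/(λv)
m = (6.626 × 10^-34 J·s) / (7.08 × 10^-10 m × 3.55 × 10^6 m/s)
m = 2.64 × 10^-31 kg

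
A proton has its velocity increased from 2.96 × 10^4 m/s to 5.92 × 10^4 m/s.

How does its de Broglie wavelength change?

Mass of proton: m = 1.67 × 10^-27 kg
The wavelength decreases by a factor of 2.

Using λ = h/(mv):

Initial wavelength: λ₁ = h/(mv₁) = 1.34 × 10^-11 m
Final wavelength: λ₂ = h/(mv₂) = 6.70 × 10^-12 m

Since λ ∝ 1/v, when velocity increases by a factor of 2, the wavelength decreases by a factor of 2.

λ₂/λ₁ = v₁/v₂ = 1/2

The wavelength decreases by a factor of 2.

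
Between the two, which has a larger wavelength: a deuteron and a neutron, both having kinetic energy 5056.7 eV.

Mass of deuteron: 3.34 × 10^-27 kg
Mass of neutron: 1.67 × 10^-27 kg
The neutron has the longer wavelength.

Using λ = h/√(2mKE):

For deuteron: λ₁ = h/√(2m₁KE) = 2.85 × 10^-13 m
For neutron: λ₂ = h/√(2m₂KE) = 4.03 × 10^-13 m

Since λ ∝ 1/√m at constant kinetic energy, the lighter particle has the longer wavelength.

The neutron has the longer de Broglie wavelength.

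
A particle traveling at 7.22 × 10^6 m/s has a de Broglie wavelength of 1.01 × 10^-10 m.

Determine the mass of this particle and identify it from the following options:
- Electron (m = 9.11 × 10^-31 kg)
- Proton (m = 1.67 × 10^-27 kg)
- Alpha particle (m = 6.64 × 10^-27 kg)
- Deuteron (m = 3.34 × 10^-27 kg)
The particle is an electron.

From λ = h/(mv), solve for mass:

m = h/(λv)
m = (6.626 × 10^-34 J·s) / (1.01 × 10^-10 m × 7.22 × 10^6 m/s)
m = 9.09 × 10^-31 kg

Comparing with the listed masses, this is closest to an electron.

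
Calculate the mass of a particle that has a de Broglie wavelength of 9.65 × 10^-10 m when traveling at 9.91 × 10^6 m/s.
6.93 × 10^-32 kg

From the de Broglie relation λ = h/(mv), we solve for m:

m = h/(λv)
m = (6.626 × 10^-34 J·s) / (9.65 × 10^-10 m × 9.91 × 10^6 m/s)
m = 6.93 × 10^-32 kg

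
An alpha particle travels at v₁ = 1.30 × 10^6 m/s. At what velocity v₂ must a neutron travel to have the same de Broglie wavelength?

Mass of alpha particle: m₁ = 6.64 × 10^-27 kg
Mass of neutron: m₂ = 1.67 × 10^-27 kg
v₂ = 5.17 × 10^6 m/s

For equal de Broglie wavelengths: λ₁ = λ₂

h/(m₁v₁) = h/(m₂v₂)
m₁v₁ = m₂v₂
v₂ = v₁ · (m₁/m₂)

v₂ = 1.30 × 10^6 m/s × (6.64 × 10^-27 kg / 1.67 × 10^-27 kg)
v₂ = 5.17 × 10^6 m/s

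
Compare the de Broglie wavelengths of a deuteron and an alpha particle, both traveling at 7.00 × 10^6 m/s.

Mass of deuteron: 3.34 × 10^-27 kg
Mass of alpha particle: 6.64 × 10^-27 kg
The deuteron has the longer wavelength.

Using λ = h/(mv), since both particles have the same velocity, the wavelength depends only on mass.

For deuteron: λ₁ = h/(m₁v) = 2.83 × 10^-14 m
For alpha particle: λ₂ = h/(m₂v) = 1.43 × 10^-14 m

Since λ ∝ 1/m at constant velocity, the lighter particle has the longer wavelength.

The deuteron has the longer de Broglie wavelength.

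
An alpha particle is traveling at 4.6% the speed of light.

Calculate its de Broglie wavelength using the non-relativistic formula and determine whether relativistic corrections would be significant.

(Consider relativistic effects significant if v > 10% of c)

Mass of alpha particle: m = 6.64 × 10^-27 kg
No, relativistic corrections are not needed.

Using the non-relativistic de Broglie formula λ = h/(mv):

v = 4.6% × c = 1.379 × 10^7 m/s

λ = h/(mv)
λ = (6.626 × 10^-34 J·s) / (6.64 × 10^-27 kg × 1.379 × 10^7 m/s)
λ = 7.24 × 10^-15 m

Since v = 4.6% of c < 10% of c, relativistic corrections are NOT significant and this non-relativistic result is a good approximation.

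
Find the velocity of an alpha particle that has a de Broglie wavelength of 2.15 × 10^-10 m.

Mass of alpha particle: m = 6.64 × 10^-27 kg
4.64 × 10^2 m/s

From the de Broglie relation λ = h/(mv), we solve for v:

v = h/(mλ)
v = (6.626 × 10^-34 J·s) / (6.64 × 10^-27 kg × 2.15 × 10^-10 m)
v = 4.64 × 10^2 m/s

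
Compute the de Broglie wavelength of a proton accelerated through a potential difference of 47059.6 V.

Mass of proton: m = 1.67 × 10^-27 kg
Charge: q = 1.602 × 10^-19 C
1.32 × 10^-13 m

When a particle is accelerated through voltage V, it gains kinetic energy KE = qV.

The de Broglie wavelength is then λ = h/√(2mqV):

λ = h/√(2mqV)
λ = (6.626 × 10^-34 J·s) / √(2 × 1.67 × 10^-27 kg × 1.602 × 10^-19 C × 47059.6 V)
λ = 1.32 × 10^-13 m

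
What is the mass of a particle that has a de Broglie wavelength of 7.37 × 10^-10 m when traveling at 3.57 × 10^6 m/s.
2.52 × 10^-31 kg

From the de Broglie relation λ = h/(mv), we solve for m:

m = h/(λv)
m = (6.626 × 10^-34 J·s) / (7.37 × 10^-10 m × 3.57 × 10^6 m/s)
m = 2.52 × 10^-31 kg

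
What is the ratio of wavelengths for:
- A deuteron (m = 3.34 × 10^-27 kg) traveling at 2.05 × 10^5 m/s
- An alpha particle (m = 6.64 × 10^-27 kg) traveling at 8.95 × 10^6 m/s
λ₁/λ₂ = 86.8

Using λ = h/(mv):

λ₁ = h/(m₁v₁) = 9.68 × 10^-13 m
λ₂ = h/(m₂v₂) = 1.11 × 10^-14 m

Ratio λ₁/λ₂ = (m₂v₂)/(m₁v₁)
         = (6.64 × 10^-27 kg × 8.95 × 10^6 m/s) / (3.34 × 10^-27 kg × 2.05 × 10^5 m/s)
         = 86.8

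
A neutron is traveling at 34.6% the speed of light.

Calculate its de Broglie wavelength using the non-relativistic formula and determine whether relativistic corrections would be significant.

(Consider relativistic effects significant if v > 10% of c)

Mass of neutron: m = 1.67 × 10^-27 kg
Yes, relativistic corrections are needed.

Using the non-relativistic de Broglie formula λ = h/(mv):

v = 34.6% × c = 1.037 × 10^8 m/s

λ = h/(mv)
λ = (6.626 × 10^-34 J·s) / (1.67 × 10^-27 kg × 1.037 × 10^8 m/s)
λ = 3.83 × 10^-15 m

Since v = 34.6% of c > 10% of c, relativistic corrections ARE significant and the actual wavelength would differ from this non-relativistic estimate.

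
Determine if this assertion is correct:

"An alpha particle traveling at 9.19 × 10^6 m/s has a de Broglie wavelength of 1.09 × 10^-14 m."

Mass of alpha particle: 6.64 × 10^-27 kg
True

The claim is correct.

Using λ = h/(mv):
λ = (6.626 × 10^-34 J·s) / (6.64 × 10^-27 kg × 9.19 × 10^6 m/s)
λ = 1.09 × 10^-14 m

This matches the claimed value.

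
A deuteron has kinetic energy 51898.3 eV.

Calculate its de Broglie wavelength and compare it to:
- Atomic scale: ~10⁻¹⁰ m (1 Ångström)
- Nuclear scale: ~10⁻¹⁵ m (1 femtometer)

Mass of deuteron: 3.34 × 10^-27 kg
λ = 8.89 × 10^-14 m, which is between nuclear and atomic scales.

Using λ = h/√(2mKE):

KE = 51898.3 eV = 8.315 × 10^-15 J

λ = h/√(2mKE)
λ = (6.626 × 10^-34 J·s) / √(2 × 3.34 × 10^-27 kg × 8.315 × 10^-15 J)
λ = 8.89 × 10^-14 m

Comparison:
- Atomic scale (10⁻¹⁰ m): λ is 0.00089× this size
- Nuclear scale (10⁻¹⁵ m): λ is 89× this size

The wavelength is between nuclear and atomic scales.

This wavelength is appropriate for probing atomic structure but too large for nuclear physics experiments.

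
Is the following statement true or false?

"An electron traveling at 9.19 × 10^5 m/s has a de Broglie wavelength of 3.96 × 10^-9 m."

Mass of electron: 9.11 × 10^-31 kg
False

The claim is incorrect.

Using λ = h/(mv):
λ = (6.626 × 10^-34 J·s) / (9.11 × 10^-31 kg × 9.19 × 10^5 m/s)
λ = 7.91 × 10^-10 m

The actual wavelength differs from the claimed 3.96 × 10^-9 m.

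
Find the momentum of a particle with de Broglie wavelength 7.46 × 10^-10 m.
8.88 × 10^-25 kg·m/s

From the de Broglie relation λ = h/p, we solve for p:

p = h/λ
p = (6.626 × 10^-34 J·s) / (7.46 × 10^-10 m)
p = 8.88 × 10^-25 kg·m/s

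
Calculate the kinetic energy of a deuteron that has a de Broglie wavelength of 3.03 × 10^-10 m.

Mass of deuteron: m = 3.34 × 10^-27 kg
7.16 × 10^-22 J (or 4.47 × 10^-3 eV)

From λ = h/√(2mKE), we solve for KE:

λ² = h²/(2mKE)
KE = h²/(2mλ²)
KE = (6.626 × 10^-34 J·s)² / (2 × 3.34 × 10^-27 kg × (3.03 × 10^-10 m)²)
KE = 7.16 × 10^-22 J
KE = 4.47 × 10^-3 eV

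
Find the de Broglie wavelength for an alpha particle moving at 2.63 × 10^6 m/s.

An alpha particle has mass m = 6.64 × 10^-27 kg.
3.79 × 10^-14 m

Using the de Broglie relation λ = h/(mv):

λ = h/(mv)
λ = (6.626 × 10^-34 J·s) / (6.64 × 10^-27 kg × 2.63 × 10^6 m/s)
λ = 3.79 × 10^-14 m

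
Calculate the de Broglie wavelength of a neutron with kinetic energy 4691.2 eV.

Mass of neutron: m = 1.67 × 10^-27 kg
4.18 × 10^-13 m

Using λ = h/√(2mKE):

First convert KE to Joules: KE = 4691.2 eV = 7.516 × 10^-16 J

λ = h/√(2mKE)
λ = (6.626 × 10^-34 J·s) / √(2 × 1.67 × 10^-27 kg × 7.516 × 10^-16 J)
λ = 4.18 × 10^-13 m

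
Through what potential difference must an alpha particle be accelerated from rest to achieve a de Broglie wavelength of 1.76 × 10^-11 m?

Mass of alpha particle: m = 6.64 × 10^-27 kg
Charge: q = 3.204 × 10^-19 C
3.33 × 10^-1 V

From λ = h/√(2mqV), we solve for V:

λ² = h²/(2mqV)
V = h²/(2mqλ²)
V = (6.626 × 10^-34 J·s)² / (2 × 6.64 × 10^-27 kg × 3.204 × 10^-19 C × (1.76 × 10^-11 m)²)
V = 3.33 × 10^-1 V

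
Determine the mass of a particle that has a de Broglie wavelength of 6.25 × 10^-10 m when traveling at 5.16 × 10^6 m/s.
2.05 × 10^-31 kg

From the de Broglie relation λ = h/(mv), we solve for m:

m = h/(λv)
m = (6.626 × 10^-34 J·s) / (6.25 × 10^-10 m × 5.16 × 10^6 m/s)
m = 2.05 × 10^-31 kg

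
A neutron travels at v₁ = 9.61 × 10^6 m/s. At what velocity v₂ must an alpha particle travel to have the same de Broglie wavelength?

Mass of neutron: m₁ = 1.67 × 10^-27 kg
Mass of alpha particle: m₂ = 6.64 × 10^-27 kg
v₂ = 2.42 × 10^6 m/s

For equal de Broglie wavelengths: λ₁ = λ₂

h/(m₁v₁) = h/(m₂v₂)
m₁v₁ = m₂v₂
v₂ = v₁ · (m₁/m₂)

v₂ = 9.61 × 10^6 m/s × (1.67 × 10^-27 kg / 6.64 × 10^-27 kg)
v₂ = 2.42 × 10^6 m/s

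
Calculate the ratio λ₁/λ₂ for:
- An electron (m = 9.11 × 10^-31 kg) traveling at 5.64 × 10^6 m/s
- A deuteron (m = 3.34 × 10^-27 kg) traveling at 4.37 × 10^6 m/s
λ₁/λ₂ = 2.84 × 10^3

Using λ = h/(mv):

λ₁ = h/(m₁v₁) = 1.29 × 10^-10 m
λ₂ = h/(m₂v₂) = 4.54 × 10^-14 m

Ratio λ₁/λ₂ = (m₂v₂)/(m₁v₁)
         = (3.34 × 10^-27 kg × 4.37 × 10^6 m/s) / (9.11 × 10^-31 kg × 5.64 × 10^6 m/s)
         = 2.84 × 10^3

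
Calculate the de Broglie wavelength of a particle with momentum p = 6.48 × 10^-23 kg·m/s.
1.02 × 10^-11 m

Using the de Broglie relation λ = h/p:

λ = h/p
λ = (6.626 × 10^-34 J·s) / (6.48 × 10^-23 kg·m/s)
λ = 1.02 × 10^-11 m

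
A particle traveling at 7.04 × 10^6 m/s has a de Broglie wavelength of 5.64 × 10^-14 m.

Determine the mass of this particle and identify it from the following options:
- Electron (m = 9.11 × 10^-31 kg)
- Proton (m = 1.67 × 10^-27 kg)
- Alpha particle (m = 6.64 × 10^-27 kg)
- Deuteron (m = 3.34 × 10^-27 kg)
The particle is a proton.

From λ = h/(mv), solve for mass:

m = h/(λv)
m = (6.626 × 10^-34 J·s) / (5.64 × 10^-14 m × 7.04 × 10^6 m/s)
m = 1.67 × 10^-27 kg

Comparing with the listed masses, this is closest to a proton.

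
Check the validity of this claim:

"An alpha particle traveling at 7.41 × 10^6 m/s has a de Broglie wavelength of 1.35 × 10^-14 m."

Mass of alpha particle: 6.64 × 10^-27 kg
True

The claim is correct.

Using λ = h/(mv):
λ = (6.626 × 10^-34 J·s) / (6.64 × 10^-27 kg × 7.41 × 10^6 m/s)
λ = 1.35 × 10^-14 m

This matches the claimed value.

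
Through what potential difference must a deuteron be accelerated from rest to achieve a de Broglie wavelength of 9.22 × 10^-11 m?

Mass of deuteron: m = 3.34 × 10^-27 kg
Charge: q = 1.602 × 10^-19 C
4.83 × 10^-2 V

From λ = h/√(2mqV), we solve for V:

λ² = h²/(2mqV)
V = h²/(2mqλ²)
V = (6.626 × 10^-34 J·s)² / (2 × 3.34 × 10^-27 kg × 1.602 × 10^-19 C × (9.22 × 10^-11 m)²)
V = 4.83 × 10^-2 V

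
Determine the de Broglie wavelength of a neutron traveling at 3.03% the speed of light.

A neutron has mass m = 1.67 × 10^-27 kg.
4.37 × 10^-14 m

Using the de Broglie relation λ = h/(mv):

v = 3.03% × c = 9.084 × 10^6 m/s

λ = h/(mv)
λ = (6.626 × 10^-34 J·s) / (1.67 × 10^-27 kg × 9.084 × 10^6 m/s)
λ = 4.37 × 10^-14 m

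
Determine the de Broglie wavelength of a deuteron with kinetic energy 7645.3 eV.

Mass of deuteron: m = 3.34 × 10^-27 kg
2.32 × 10^-13 m

Using λ = h/√(2mKE):

First convert KE to Joules: KE = 7645.3 eV = 1.225 × 10^-15 J

λ = h/√(2mKE)
λ = (6.626 × 10^-34 J·s) / √(2 × 3.34 × 10^-27 kg × 1.225 × 10^-15 J)
λ = 2.32 × 10^-13 m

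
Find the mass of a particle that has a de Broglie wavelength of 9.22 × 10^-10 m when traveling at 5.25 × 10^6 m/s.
1.37 × 10^-31 kg

From the de Broglie relation λ = h/(mv), we solve for m:

m = h/(λv)
m = (6.626 × 10^-34 J·s) / (9.22 × 10^-10 m × 5.25 × 10^6 m/s)
m = 1.37 × 10^-31 kg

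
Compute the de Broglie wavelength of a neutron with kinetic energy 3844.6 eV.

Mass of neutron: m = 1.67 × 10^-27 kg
4.62 × 10^-13 m

Using λ = h/√(2mKE):

First convert KE to Joules: KE = 3844.6 eV = 6.160 × 10^-16 J

λ = h/√(2mKE)
λ = (6.626 × 10^-34 J·s) / √(2 × 1.67 × 10^-27 kg × 6.160 × 10^-16 J)
λ = 4.62 × 10^-13 m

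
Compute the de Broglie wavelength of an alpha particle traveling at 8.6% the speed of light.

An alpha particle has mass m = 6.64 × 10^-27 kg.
3.87 × 10^-15 m

Using the de Broglie relation λ = h/(mv):

v = 8.6% × c = 2.578 × 10^7 m/s

λ = h/(mv)
λ = (6.626 × 10^-34 J·s) / (6.64 × 10^-27 kg × 2.578 × 10^7 m/s)
λ = 3.87 × 10^-15 m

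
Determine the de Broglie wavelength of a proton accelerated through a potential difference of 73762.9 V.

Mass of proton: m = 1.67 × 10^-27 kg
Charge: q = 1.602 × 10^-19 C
1.05 × 10^-13 m

When a particle is accelerated through voltage V, it gains kinetic energy KE = qV.

The de Broglie wavelength is then λ = h/√(2mqV):

λ = h/√(2mqV)
λ = (6.626 × 10^-34 J·s) / √(2 × 1.67 × 10^-27 kg × 1.602 × 10^-19 C × 73762.9 V)
λ = 1.05 × 10^-13 m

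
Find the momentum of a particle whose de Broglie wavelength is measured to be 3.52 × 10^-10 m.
1.88 × 10^-24 kg·m/s

From the de Broglie relation λ = h/p, we solve for p:

p = h/λ
p = (6.626 × 10^-34 J·s) / (3.52 × 10^-10 m)
p = 1.88 × 10^-24 kg·m/s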